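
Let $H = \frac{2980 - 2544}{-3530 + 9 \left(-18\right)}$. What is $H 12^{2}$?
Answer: $- \frac{15696}{923} \approx -17.005$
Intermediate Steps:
$H = - \frac{109}{923}$ ($H = \frac{436}{-3530 - 162} = \frac{436}{-3692} = 436 \left(- \frac{1}{3692}\right) = - \frac{109}{923} \approx -0.11809$)
$H 12^{2} = - \frac{109 \cdot 12^{2}}{923} = \left(- \frac{109}{923}\right) 144 = - \frac{15696}{923}$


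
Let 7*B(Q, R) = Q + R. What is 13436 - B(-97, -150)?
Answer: 94299/7 ≈ 13471.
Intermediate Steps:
B(Q, R) = Q/7 + R/7 (B(Q, R) = (Q + R)/7 = Q/7 + R/7)
13436 - B(-97, -150) = 13436 - ((1/7)*(-97) + (1/7)*(-150)) = 13436 - (-97/7 - 150/7) = 13436 - 1*(-247/7) = 13436 + 247/7 = 94299/7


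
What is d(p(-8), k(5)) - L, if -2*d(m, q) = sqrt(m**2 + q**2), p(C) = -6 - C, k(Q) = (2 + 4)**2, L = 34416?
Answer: -34416 - 5*sqrt(13) ≈ -34434.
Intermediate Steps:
k(Q) = 36 (k(Q) = 6**2 = 36)
d(m, q) = -sqrt(m**2 + q**2)/2
d(p(-8), k(5)) - L = -sqrt((-6 - 1*(-8))**2 + 36**2)/2 - 1*34416 = -sqrt((-6 + 8)**2 + 1296)/2 - 34416 = -sqrt(2**2 + 1296)/2 - 34416 = -sqrt(4 + 1296)/2 - 34416 = -5*sqrt(13) - 34416 = -34416 - 5*sqrt(13)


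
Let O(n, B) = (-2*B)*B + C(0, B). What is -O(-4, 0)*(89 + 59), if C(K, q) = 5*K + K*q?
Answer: 0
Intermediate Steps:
O(n, B) = -2*B² (O(n, B) = (-2*B)*B + 0*(5 + B) = -2*B² + 0 = -2*B²)
-O(-4, 0)*(89 + 59) = -(-2*0²)*(89 + 59) = -(-2*0)*148 = -0*148 = -1*0 = 0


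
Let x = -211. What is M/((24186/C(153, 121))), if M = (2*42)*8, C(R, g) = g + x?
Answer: -10080/4031 ≈ -2.5006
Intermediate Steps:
C(R, g) = -211 + g (C(R, g) = g - 211 = -211 + g)
M = 672 (M = 84*8 = 672)
M/((24186/C(153, 121))) = 672/((24186/(-211 + 121))) = 672/((24186/(-90))) = 672/((24186*(-1/90))) = 672/(-4031/15) = 672*(-15/4031) = -10080/4031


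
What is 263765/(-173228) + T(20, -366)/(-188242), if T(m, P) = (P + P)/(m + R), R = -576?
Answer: -3450805603897/2266310569732 ≈ -1.5227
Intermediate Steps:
T(m, P) = 2*P/(-576 + m) (T(m, P) = (P + P)/(m - 576) = (2*P)/(-576 + m) = 2*P/(-576 + m))
263765/(-173228) + T(20, -366)/(-188242) = 263765/(-173228) + (2*(-366)/(-576 + 20))/(-188242) = 263765*(-1/173228) + (2*(-366)/(-556))*(-1/188242) = -263765/173228 + (2*(-366)*(-1/556))*(-1/188242) = -263765/173228 + (183/139)*(-1/188242) = -263765/173228 - 183/26165638 = -3450805603897/2266310569732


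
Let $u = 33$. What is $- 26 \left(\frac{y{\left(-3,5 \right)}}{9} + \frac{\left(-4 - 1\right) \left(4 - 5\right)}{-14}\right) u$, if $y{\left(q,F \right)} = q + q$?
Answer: $\frac{6149}{7} \approx 878.43$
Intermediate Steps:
$y{\left(q,F \right)} = 2 q$
$- 26 \left(\frac{y{\left(-3,5 \right)}}{9} + \frac{\left(-4 - 1\right) \left(4 - 5\right)}{-14}\right) u = - 26 \left(\frac{2 \left(-3\right)}{9} + \frac{\left(-4 - 1\right) \left(4 - 5\right)}{-14}\right) 33 = - 26 \left(\left(-6\right) \frac{1}{9} + \left(-5\right) \left(-1\right) \left(- \frac{1}{14}\right)\right) 33 = - 26 \left(- \frac{2}{3} + 5 \left(- \frac{1}{14}\right)\right) 33 = - 26 \left(- \frac{2}{3} - \frac{5}{14}\right) 33 = \left(-26\right) \left(- \frac{43}{42}\right) 33 = \frac{559}{21} \cdot 33 = \frac{6149}{7}$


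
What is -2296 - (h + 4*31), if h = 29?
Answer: -2449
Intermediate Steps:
-2296 - (h + 4*31) = -2296 - (29 + 4*31) = -2296 - (29 + 124) = -2296 - 1*153 = -2296 - 153 = -2449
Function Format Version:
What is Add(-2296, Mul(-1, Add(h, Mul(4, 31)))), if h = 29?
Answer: -2449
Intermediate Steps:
Add(-2296, Mul(-1, Add(h, Mul(4, 31)))) = Add(-2296, Mul(-1, Add(29, Mul(4, 31)))) = Add(-2296, Mul(-1, Add(29, 124))) = Add(-2296, Mul(-1, 153)) = Add(-2296, -153) = -2449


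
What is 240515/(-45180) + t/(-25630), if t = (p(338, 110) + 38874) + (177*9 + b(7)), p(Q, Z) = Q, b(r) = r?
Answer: -800828561/115796340 ≈ -6.9158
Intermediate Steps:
t = 40812 (t = (338 + 38874) + (177*9 + 7) = 39212 + (1593 + 7) = 39212 + 1600 = 40812)
240515/(-45180) + t/(-25630) = 240515/(-45180) + 40812/(-25630) = 240515*(-1/45180) + 40812*(-1/25630) = -48103/9036 - 20406/12815 = -800828561/115796340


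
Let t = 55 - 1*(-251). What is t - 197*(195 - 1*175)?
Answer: -3634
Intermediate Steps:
t = 306 (t = 55 + 251 = 306)
t - 197*(195 - 1*175) = 306 - 197*(195 - 1*175) = 306 - 197*(195 - 175) = 306 - 197*20 = 306 - 3940 = -3634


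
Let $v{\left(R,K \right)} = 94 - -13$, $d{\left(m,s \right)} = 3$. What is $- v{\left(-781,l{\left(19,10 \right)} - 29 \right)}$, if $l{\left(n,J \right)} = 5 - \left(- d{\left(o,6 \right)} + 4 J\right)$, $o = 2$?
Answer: $-107$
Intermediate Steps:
$l{\left(n,J \right)} = 8 - 4 J$ ($l{\left(n,J \right)} = 5 - \left(-3 + 4 J\right) = 8 - 4 J$)
$v{\left(R,K \right)} = 107$ ($v{\left(R,K \right)} = 94 + 13 = 107$)
$- v{\left(-781,l{\left(19,10 \right)} - 29 \right)} = \left(-1\right) 107 = -107$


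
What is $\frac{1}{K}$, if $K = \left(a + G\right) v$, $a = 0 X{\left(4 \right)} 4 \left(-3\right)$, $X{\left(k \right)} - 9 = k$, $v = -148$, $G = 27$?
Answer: $- \frac{1}{3996} \approx -0.00025025$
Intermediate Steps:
$X{\left(k \right)} = 9 + k$
$a = 0$ ($a = 0 \left(9 + 4\right) 4 \left(-3\right) = 0 \cdot 13 \cdot 4 \left(-3\right) = 0 \cdot 4 \left(-3\right) = 0 \left(-3\right) = 0$)
$K = -3996$ ($K = \left(0 + 27\right) \left(-148\right) = 27 \left(-148\right) = -3996$)
$\frac{1}{K} = \frac{1}{-3996} = - \frac{1}{3996}$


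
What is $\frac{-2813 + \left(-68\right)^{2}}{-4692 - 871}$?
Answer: $- \frac{1811}{5563} \approx -0.32554$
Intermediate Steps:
$\frac{-2813 + \left(-68\right)^{2}}{-4692 - 871} = \frac{-2813 + 4624}{-5563} = 1811 \left(- \frac{1}{5563}\right) = - \frac{1811}{5563}$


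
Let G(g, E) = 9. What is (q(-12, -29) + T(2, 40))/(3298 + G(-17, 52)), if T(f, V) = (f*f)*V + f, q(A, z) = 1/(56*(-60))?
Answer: 544319/11111520 ≈ 0.048987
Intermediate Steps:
q(A, z) = -1/3360 (q(A, z) = (1/56)*(-1/60) = -1/3360)
T(f, V) = f + V*f² (T(f, V) = f²*V + f = V*f² + f = f + V*f²)
(q(-12, -29) + T(2, 40))/(3298 + G(-17, 52)) = (-1/3360 + 2*(1 + 40*2))/(3298 + 9) = (-1/3360 + 2*(1 + 80))/3307 = (-1/3360 + 2*81)*(1/3307) = (-1/3360 + 162)*(1/3307) = (544319/3360)*(1/3307) = 544319/11111520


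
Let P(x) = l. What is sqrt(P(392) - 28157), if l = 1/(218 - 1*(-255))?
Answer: 2*I*sqrt(1574884245)/473 ≈ 167.8*I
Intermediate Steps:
l = 1/473 (l = 1/(218 + 255) = 1/473 ≈ 0.0021142)
P(x) = 1/473
sqrt(P(392) - 28157) = sqrt(1/473 - 28157) = sqrt(-13318260/473) = 2*I*sqrt(1574884245)/473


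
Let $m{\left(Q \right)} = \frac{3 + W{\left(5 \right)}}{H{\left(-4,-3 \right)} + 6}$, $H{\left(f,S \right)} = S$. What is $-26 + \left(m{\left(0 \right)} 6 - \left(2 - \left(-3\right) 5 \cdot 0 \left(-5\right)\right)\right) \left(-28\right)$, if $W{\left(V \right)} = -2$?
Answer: $-26$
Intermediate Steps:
$m{\left(Q \right)} = \frac{1}{3}$ ($m{\left(Q \right)} = \frac{3 - 2}{-3 + 6} = 1 \cdot \frac{1}{3} = \frac{1}{3}$)
$-26 + \left(m{\left(0 \right)} 6 - \left(2 - \left(-3\right) 5 \cdot 0 \left(-5\right)\right)\right) \left(-28\right) = -26 + \left(\frac{1}{3} \cdot 6 - \left(2 - \left(-3\right) 5 \cdot 0 \left(-5\right)\right)\right) \left(-28\right) = -26 + \left(2 - \left(2 - \left(-15\right) 0 \left(-5\right)\right)\right) \left(-28\right) = -26 + \left(2 + \left(-2 + 0 \left(-5\right)\right)\right) \left(-28\right) = -26 + \left(2 + \left(-2 + 0\right)\right) \left(-28\right) = -26 + \left(2 - 2\right) \left(-28\right) = -26 + 0 \left(-28\right) = -26 + 0 = -26$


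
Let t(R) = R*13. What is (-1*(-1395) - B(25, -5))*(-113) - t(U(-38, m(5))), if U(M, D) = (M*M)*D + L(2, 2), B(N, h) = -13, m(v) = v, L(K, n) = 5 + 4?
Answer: -253081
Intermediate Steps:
L(K, n) = 9
U(M, D) = 9 + D*M² (U(M, D) = (M*M)*D + 9 = M²*D + 9 = D*M² + 9 = 9 + D*M²)
t(R) = 13*R
(-1*(-1395) - B(25, -5))*(-113) - t(U(-38, m(5))) = (-1*(-1395) - 1*(-13))*(-113) - 13*(9 + 5*(-38)²) = (1395 + 13)*(-113) - 13*(9 + 5*1444) = 1408*(-113) - 13*(9 + 7220) = -159104 - 13*7229 = -159104 - 1*93977 = -159104 - 93977 = -253081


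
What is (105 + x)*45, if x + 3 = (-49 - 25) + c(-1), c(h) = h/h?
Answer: 1305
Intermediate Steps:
c(h) = 1
x = -76 (x = -3 + ((-49 - 25) + 1) = -3 + (-74 + 1) = -3 - 73 = -76)
(105 + x)*45 = (105 - 76)*45 = 29*45 = 1305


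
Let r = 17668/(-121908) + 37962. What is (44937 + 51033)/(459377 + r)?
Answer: 1462438845/7578698143 ≈ 0.19297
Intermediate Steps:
r = 1156963457/30477 (r = 17668*(-1/121908) + 37962 = -4417/30477 + 37962 = 1156963457/30477 ≈ 37962.)
(44937 + 51033)/(459377 + r) = (44937 + 51033)/(459377 + 1156963457/30477) = 95970/(15157396286/30477) = 95970*(30477/15157396286) = 1462438845/7578698143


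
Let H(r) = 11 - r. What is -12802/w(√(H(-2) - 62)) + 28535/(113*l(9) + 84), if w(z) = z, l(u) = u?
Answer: 28535/1101 + 12802*I/7 ≈ 25.917 + 1828.9*I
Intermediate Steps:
-12802/w(√(H(-2) - 62)) + 28535/(113*l(9) + 84) = -12802/√((11 - 1*(-2)) - 62) + 28535/(113*9 + 84) = -12802/√((11 + 2) - 62) + 28535/(1017 + 84) = -12802/√(13 - 62) + 28535/1101 = -12802*(-I/7) + 28535*(1/1101) = -12802*(-I/7) + 28535/1101 = -(-12802)*I/7 + 28535/1101 = 12802*I/7 + 28535/1101 = 28535/1101 + 12802*I/7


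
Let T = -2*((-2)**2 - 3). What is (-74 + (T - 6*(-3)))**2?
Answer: 3364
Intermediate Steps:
T = -2 (T = -2*(4 - 3) = -2*1 = -2)
(-74 + (T - 6*(-3)))**2 = (-74 + (-2 - 6*(-3)))**2 = (-74 + (-2 + 18))**2 = (-74 + 16)**2 = (-58)**2 = 3364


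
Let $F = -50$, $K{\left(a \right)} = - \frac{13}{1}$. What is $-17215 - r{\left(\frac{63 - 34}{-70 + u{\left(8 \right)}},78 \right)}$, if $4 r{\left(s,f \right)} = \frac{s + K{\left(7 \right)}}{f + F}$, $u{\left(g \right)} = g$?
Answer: $- \frac{119540125}{6944} \approx -17215.0$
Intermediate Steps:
$K{\left(a \right)} = -13$ ($K{\left(a \right)} = \left(-13\right) 1 = -13$)
$r{\left(s,f \right)} = \frac{-13 + s}{4 \left(-50 + f\right)}$ ($r{\left(s,f \right)} = \frac{\left(s - 13\right) \frac{1}{f - 50}}{4} = \frac{\left(-13 + s\right) \frac{1}{-50 + f}}{4} = \frac{\frac{1}{-50 + f} \left(-13 + s\right)}{4} = \frac{-13 + s}{4 \left(-50 + f\right)}$)
$-17215 - r{\left(\frac{63 - 34}{-70 + u{\left(8 \right)}},78 \right)} = -17215 - \frac{-13 + \frac{63 - 34}{-70 + 8}}{4 \left(-50 + 78\right)} = -17215 - \frac{-13 + \frac{29}{-62}}{4 \cdot 28} = -17215 - \frac{1}{4} \cdot \frac{1}{28} \left(-13 + 29 \left(- \frac{1}{62}\right)\right) = -17215 - \frac{1}{4} \cdot \frac{1}{28} \left(-13 - \frac{29}{62}\right) = -17215 - \frac{1}{4} \cdot \frac{1}{28} \left(- \frac{835}{62}\right) = -17215 - - \frac{835}{6944} = -17215 + \frac{835}{6944} = - \frac{119540125}{6944}$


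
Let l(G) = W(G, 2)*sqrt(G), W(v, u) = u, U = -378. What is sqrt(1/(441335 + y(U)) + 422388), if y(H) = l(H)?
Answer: sqrt((186414607981 + 2534328*I*sqrt(42))/(441335 + 6*I*sqrt(42))) ≈ 649.91 - 0.e-12*I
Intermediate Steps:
l(G) = 2*sqrt(G)
y(H) = 2*sqrt(H)
sqrt(1/(441335 + y(U)) + 422388) = sqrt(1/(441335 + 2*sqrt(-378)) + 422388) = sqrt(1/(441335 + 2*(3*I*sqrt(42))) + 422388) = sqrt(1/(441335 + 6*I*sqrt(42)) + 422388) = sqrt(422388 + 1/(441335 + 6*I*sqrt(42)))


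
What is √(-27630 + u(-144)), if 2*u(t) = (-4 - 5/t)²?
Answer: I*√2291090638/288 ≈ 166.2*I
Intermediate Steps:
u(t) = (-4 - 5/t)²/2
√(-27630 + u(-144)) = √(-27630 + (½)*(5 + 4*(-144))²/(-144)²) = √(-27630 + (½)*(1/20736)*(5 - 576)²) = √(-27630 + (½)*(1/20736)*(-571)²) = √(-27630 + (½)*(1/20736)*326041) = √(-27630 + 326041/41472) = √(-1145545319/41472) = I*√2291090638/288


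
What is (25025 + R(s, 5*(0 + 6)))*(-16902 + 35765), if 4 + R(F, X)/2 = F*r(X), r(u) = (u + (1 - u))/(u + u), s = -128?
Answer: 7077227833/15 ≈ 4.7182e+8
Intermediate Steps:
r(u) = 1/(2*u)
R(F, X) = -8 + F/X (R(F, X) = -8 + 2*(F*(1/(2*X))) = -8 + 2*(F/(2*X)) = -8 + F/X)
(25025 + R(s, 5*(0 + 6)))*(-16902 + 35765) = (25025 + (-8 - 128*1/(5*(0 + 6))))*(-16902 + 35765) = (25025 + (-8 - 128/(5*6)))*18863 = (25025 + (-8 - 128/30))*18863 = (25025 + (-8 - 128*1/30))*18863 = (25025 + (-8 - 64/15))*18863 = (25025 - 184/15)*18863 = (375191/15)*18863 = 7077227833/15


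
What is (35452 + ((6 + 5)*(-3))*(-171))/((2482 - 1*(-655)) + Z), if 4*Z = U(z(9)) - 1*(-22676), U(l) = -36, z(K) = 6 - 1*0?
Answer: 41095/8797 ≈ 4.6715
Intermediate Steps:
z(K) = 6 (z(K) = 6 + 0 = 6)
Z = 5660 (Z = (-36 - 1*(-22676))/4 = (-36 + 22676)/4 = (¼)*22640 = 5660)
(35452 + ((6 + 5)*(-3))*(-171))/((2482 - 1*(-655)) + Z) = (35452 + ((6 + 5)*(-3))*(-171))/((2482 - 1*(-655)) + 5660) = (35452 + (11*(-3))*(-171))/((2482 + 655) + 5660) = (35452 - 33*(-171))/(3137 + 5660) = (35452 + 5643)/8797 = 41095*(1/8797) = 41095/8797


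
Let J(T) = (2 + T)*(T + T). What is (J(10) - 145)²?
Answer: 9025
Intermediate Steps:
J(T) = 2*T*(2 + T) (J(T) = (2 + T)*(2*T) = 2*T*(2 + T))
(J(10) - 145)² = (2*10*(2 + 10) - 145)² = (2*10*12 - 145)² = (240 - 145)² = 95² = 9025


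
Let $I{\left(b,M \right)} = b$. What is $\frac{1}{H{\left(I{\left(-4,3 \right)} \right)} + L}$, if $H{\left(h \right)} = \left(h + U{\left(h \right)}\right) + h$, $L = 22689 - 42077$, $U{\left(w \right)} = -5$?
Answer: $- \frac{1}{19401} \approx -5.1544 \cdot 10^{-5}$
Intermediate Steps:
$L = -19388$ ($L = 22689 - 42077 = -19388$)
$H{\left(h \right)} = -5 + 2 h$ ($H{\left(h \right)} = \left(h - 5\right) + h = \left(-5 + h\right) + h = -5 + 2 h$)
$\frac{1}{H{\left(I{\left(-4,3 \right)} \right)} + L} = \frac{1}{\left(-5 + 2 \left(-4\right)\right) - 19388} = \frac{1}{\left(-5 - 8\right) - 19388} = \frac{1}{-13 - 19388} = \frac{1}{-19401} = - \frac{1}{19401}$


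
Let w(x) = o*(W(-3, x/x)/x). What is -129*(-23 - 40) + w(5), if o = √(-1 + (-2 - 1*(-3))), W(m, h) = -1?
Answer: 8127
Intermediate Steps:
o = 0 (o = √(-1 + (-2 + 3)) = √(-1 + 1) = √0 = 0)
w(x) = 0 (w(x) = 0*(-1/x) = 0)
-129*(-23 - 40) + w(5) = -129*(-23 - 40) + 0 = -129*(-63) + 0 = 8127 + 0 = 8127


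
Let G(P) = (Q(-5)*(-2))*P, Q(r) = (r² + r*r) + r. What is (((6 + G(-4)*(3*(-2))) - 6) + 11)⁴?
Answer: 21327780476401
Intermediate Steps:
Q(r) = r + 2*r² (Q(r) = (r² + r²) + r = 2*r² + r = r + 2*r²)
G(P) = -90*P (G(P) = (-5*(1 + 2*(-5))*(-2))*P = (-5*(1 - 10)*(-2))*P = (-5*(-9)*(-2))*P = (45*(-2))*P = -90*P)
(((6 + G(-4)*(3*(-2))) - 6) + 11)⁴ = (((6 + (-90*(-4))*(3*(-2))) - 6) + 11)⁴ = (((6 + 360*(-6)) - 6) + 11)⁴ = (((6 - 2160) - 6) + 11)⁴ = ((-2154 - 6) + 11)⁴ = (-2160 + 11)⁴ = (-2149)⁴ = 21327780476401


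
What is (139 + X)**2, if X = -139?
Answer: 0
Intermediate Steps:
(139 + X)**2 = (139 - 139)**2 = 0**2 = 0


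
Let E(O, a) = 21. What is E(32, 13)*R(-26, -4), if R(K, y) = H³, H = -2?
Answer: -168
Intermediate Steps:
R(K, y) = -8 (R(K, y) = (-2)³ = -8)
E(32, 13)*R(-26, -4) = 21*(-8) = -168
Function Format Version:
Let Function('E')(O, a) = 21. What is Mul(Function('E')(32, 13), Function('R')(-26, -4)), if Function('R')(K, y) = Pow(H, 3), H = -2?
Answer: -168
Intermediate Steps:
Function('R')(K, y) = -8 (Function('R')(K, y) = Pow(-2, 3) = -8)
Mul(Function('E')(32, 13), Function('R')(-26, -4)) = Mul(21, -8) = -168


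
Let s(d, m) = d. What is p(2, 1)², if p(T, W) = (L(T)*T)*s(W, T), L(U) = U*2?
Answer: 64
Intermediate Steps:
L(U) = 2*U
p(T, W) = 2*W*T² (p(T, W) = ((2*T)*T)*W = (2*T²)*W = 2*W*T²)
p(2, 1)² = (2*1*2²)² = (2*1*4)² = 8² = 64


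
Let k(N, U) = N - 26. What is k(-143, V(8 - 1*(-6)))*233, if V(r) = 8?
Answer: -39377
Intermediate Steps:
k(N, U) = -26 + N
k(-143, V(8 - 1*(-6)))*233 = (-26 - 143)*233 = -169*233 = -39377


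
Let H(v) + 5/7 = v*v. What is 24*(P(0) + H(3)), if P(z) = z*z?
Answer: 1392/7 ≈ 198.86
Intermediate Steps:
P(z) = z²
H(v) = -5/7 + v² (H(v) = -5/7 + v*v = -5/7 + v²)
24*(P(0) + H(3)) = 24*(0² + (-5/7 + 3²)) = 24*(0 + (-5/7 + 9)) = 24*(0 + 58/7) = 24*(58/7) = 1392/7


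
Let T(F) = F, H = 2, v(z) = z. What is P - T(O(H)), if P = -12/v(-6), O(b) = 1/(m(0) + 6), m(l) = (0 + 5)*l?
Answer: 11/6 ≈ 1.8333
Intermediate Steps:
m(l) = 5*l
O(b) = ⅙ (O(b) = 1/(5*0 + 6) = 1/(0 + 6) = 1/6 = ⅙)
P = 2 (P = -12/(-6) = -12*(-⅙) = 2)
P - T(O(H)) = 2 - 1*⅙ = 2 - ⅙ = 11/6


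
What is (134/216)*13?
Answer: 871/108 ≈ 8.0648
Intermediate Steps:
(134/216)*13 = (134*(1/216))*13 = (67/108)*13 = 871/108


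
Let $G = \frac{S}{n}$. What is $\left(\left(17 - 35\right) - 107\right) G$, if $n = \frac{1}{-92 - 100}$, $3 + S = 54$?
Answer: $1224000$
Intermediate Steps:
$S = 51$ ($S = -3 + 54 = 51$)
$n = - \frac{1}{192}$ ($n = \frac{1}{-192} = - \frac{1}{192} \approx -0.0052083$)
$G = -9792$ ($G = \frac{51}{- \frac{1}{192}} = 51 \left(-192\right) = -9792$)
$\left(\left(17 - 35\right) - 107\right) G = \left(\left(17 - 35\right) - 107\right) \left(-9792\right) = \left(-18 - 107\right) \left(-9792\right) = \left(-125\right) \left(-9792\right) = 1224000$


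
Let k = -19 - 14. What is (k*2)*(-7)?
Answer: 462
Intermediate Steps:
k = -33
(k*2)*(-7) = -33*2*(-7) = -66*(-7) = 462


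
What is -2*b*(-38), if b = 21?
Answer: 1596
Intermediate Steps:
-2*b*(-38) = -2*21*(-38) = -42*(-38) = 1596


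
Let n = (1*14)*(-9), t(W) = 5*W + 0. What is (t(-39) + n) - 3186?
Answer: -3507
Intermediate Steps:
t(W) = 5*W
n = -126 (n = 14*(-9) = -126)
(t(-39) + n) - 3186 = (5*(-39) - 126) - 3186 = (-195 - 126) - 3186 = -321 - 3186 = -3507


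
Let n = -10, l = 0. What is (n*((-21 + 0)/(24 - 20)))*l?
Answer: 0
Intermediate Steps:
(n*((-21 + 0)/(24 - 20)))*l = -10*(-21 + 0)/(24 - 20)*0 = -(-210)/4*0 = -10*(-21/4)*0 = (105/2)*0 = 0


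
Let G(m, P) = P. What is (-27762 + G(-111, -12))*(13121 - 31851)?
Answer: 520207020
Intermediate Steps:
(-27762 + G(-111, -12))*(13121 - 31851) = (-27762 - 12)*(13121 - 31851) = -27774*(-18730) = 520207020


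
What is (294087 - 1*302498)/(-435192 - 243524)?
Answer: 8411/678716 ≈ 0.012393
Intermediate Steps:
(294087 - 1*302498)/(-435192 - 243524) = (294087 - 302498)/(-678716) = -8411*(-1/678716) = 8411/678716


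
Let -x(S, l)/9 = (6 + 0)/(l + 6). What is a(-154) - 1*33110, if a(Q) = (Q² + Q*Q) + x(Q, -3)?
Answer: 14304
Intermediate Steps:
x(S, l) = -54/(6 + l) (x(S, l) = -9*(6 + 0)/(l + 6) = -54/(6 + l))
a(Q) = -18 + 2*Q² (a(Q) = (Q² + Q*Q) - 54/(6 - 3) = (Q² + Q²) - 54/3 = 2*Q² - 54*⅓ = 2*Q² - 18 = -18 + 2*Q²)
a(-154) - 1*33110 = (-18 + 2*(-154)²) - 1*33110 = (-18 + 2*23716) - 33110 = (-18 + 47432) - 33110 = 47414 - 33110 = 14304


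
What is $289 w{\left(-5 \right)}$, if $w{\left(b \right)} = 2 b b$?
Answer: $14450$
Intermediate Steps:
$w{\left(b \right)} = 2 b^{2}$
$289 w{\left(-5 \right)} = 289 \cdot 2 \left(-5\right)^{2} = 289 \cdot 2 \cdot 25 = 289 \cdot 50 = 14450$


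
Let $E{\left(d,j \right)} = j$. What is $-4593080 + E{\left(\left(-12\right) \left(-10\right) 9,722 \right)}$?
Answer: $-4592358$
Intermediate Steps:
$-4593080 + E{\left(\left(-12\right) \left(-10\right) 9,722 \right)} = -4593080 + 722 = -4592358$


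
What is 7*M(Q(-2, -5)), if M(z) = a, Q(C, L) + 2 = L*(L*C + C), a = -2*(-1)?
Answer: 14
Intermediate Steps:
a = 2
Q(C, L) = -2 + L*(C + C*L) (Q(C, L) = -2 + L*(L*C + C) = -2 + L*(C*L + C) = -2 + L*(C + C*L))
M(z) = 2
7*M(Q(-2, -5)) = 7*2 = 14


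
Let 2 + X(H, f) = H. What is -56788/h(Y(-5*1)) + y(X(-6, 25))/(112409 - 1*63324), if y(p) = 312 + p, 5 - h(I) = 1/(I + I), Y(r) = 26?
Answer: -144946748224/12713015 ≈ -11401.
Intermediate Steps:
X(H, f) = -2 + H
h(I) = 5 - 1/(2*I) (h(I) = 5 - 1/(I + I) = 5 - 1/(2*I))
-56788/h(Y(-5*1)) + y(X(-6, 25))/(112409 - 1*63324) = -56788/(5 - ½/26) + (312 + (-2 - 6))/(112409 - 1*63324) = -56788/(5 - ½*1/26) + (312 - 8)/(112409 - 63324) = -56788/(5 - 1/52) + 304/49085 = -56788/259/52 + 304*(1/49085) = -56788*52/259 + 304/49085 = -2952976/259 + 304/49085 = -144946748224/12713015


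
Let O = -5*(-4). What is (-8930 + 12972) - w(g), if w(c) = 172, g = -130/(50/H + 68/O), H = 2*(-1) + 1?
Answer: 3870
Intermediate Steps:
O = 20
H = -1 (H = -2 + 1 = -1)
g = 650/233 (g = -130/(50/(-1) + 68/20) = -130/(50*(-1) + 68*(1/20)) = -130/(-50 + 17/5) = -130/(-233/5) = -130*(-5/233) = 650/233 ≈ 2.7897)
(-8930 + 12972) - w(g) = (-8930 + 12972) - 1*172 = 4042 - 172 = 3870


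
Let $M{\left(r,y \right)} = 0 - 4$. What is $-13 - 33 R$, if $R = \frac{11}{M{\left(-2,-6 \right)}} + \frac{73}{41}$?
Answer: $\frac{3115}{164} \approx 18.994$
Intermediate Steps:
$M{\left(r,y \right)} = -4$
$R = - \frac{159}{164}$ ($R = \frac{11}{-4} + \frac{73}{41} = 11 \left(- \frac{1}{4}\right) + 73 \cdot \frac{1}{41} = - \frac{11}{4} + \frac{73}{41} = - \frac{159}{164} \approx -0.96951$)
$-13 - 33 R = -13 - - \frac{5247}{164} = -13 + \frac{5247}{164} = \frac{3115}{164}$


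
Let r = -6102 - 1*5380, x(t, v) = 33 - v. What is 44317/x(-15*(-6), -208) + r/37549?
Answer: 1661291871/9049309 ≈ 183.58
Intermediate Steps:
r = -11482 (r = -6102 - 5380 = -11482)
44317/x(-15*(-6), -208) + r/37549 = 44317/(33 - 1*(-208)) - 11482/37549 = 44317/(33 + 208) - 11482*1/37549 = 44317/241 - 11482/37549 = 1661291871/9049309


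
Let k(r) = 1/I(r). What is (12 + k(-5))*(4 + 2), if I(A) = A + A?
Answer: 357/5 ≈ 71.400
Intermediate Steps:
I(A) = 2*A
k(r) = 1/(2*r)
(12 + k(-5))*(4 + 2) = (12 + (1/2)/(-5))*(4 + 2) = (12 + (1/2)*(-1/5))*6 = (12 - 1/10)*6 = (119/10)*6 = 357/5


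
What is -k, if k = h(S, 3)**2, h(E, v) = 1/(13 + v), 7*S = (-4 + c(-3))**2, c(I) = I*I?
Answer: -1/256 ≈ -0.0039063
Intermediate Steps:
c(I) = I**2
S = 25/7 (S = (-4 + (-3)**2)**2/7 = (-4 + 9)**2/7 = (1/7)*5**2 = (1/7)*25 = 25/7 ≈ 3.5714)
k = 1/256 (k = (1/(13 + 3))**2 = (1/16)**2 = 1/256 ≈ 0.0039063)
-k = -1*1/256 = -1/256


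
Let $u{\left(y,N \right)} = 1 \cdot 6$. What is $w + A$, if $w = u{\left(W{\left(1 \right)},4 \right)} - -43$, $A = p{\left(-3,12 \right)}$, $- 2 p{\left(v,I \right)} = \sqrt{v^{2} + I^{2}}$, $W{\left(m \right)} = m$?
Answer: $49 - \frac{3 \sqrt{17}}{2} \approx 42.815$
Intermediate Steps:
$p{\left(v,I \right)} = - \frac{\sqrt{I^{2} + v^{2}}}{2}$ ($p{\left(v,I \right)} = - \frac{\sqrt{v^{2} + I^{2}}}{2} = - \frac{\sqrt{I^{2} + v^{2}}}{2}$)
$A = - \frac{3 \sqrt{17}}{2}$ ($A = - \frac{\sqrt{12^{2} + \left(-3\right)^{2}}}{2} = - \frac{\sqrt{144 + 9}}{2} = - \frac{\sqrt{153}}{2} = - \frac{3 \sqrt{17}}{2} \approx -6.1847$)
$u{\left(y,N \right)} = 6$
$w = 49$ ($w = 6 - -43 = 6 + 43 = 49$)
$w + A = 49 - \frac{3 \sqrt{17}}{2}$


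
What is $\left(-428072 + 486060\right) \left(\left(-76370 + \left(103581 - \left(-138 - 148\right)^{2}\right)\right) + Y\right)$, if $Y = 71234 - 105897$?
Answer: $-5175313024$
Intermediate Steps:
$Y = -34663$
$\left(-428072 + 486060\right) \left(\left(-76370 + \left(103581 - \left(-138 - 148\right)^{2}\right)\right) + Y\right) = \left(-428072 + 486060\right) \left(\left(-76370 + \left(103581 - \left(-138 - 148\right)^{2}\right)\right) - 34663\right) = 57988 \left(\left(-76370 + \left(103581 - \left(-286\right)^{2}\right)\right) - 34663\right) = 57988 \left(\left(-76370 + \left(103581 - 81796\right)\right) - 34663\right) = 57988 \left(\left(-76370 + 21785\right) - 34663\right) = 57988 \left(-54585 - 34663\right) = 57988 \left(-89248\right) = -5175313024$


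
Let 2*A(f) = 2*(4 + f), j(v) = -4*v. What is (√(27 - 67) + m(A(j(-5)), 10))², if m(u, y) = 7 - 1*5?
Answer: -36 + 8*I*√10 ≈ -36.0 + 25.298*I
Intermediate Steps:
A(f) = 4 + f (A(f) = (2*(4 + f))/2 = (8 + 2*f)/2 = 4 + f)
m(u, y) = 2 (m(u, y) = 7 - 5 = 2)
(√(27 - 67) + m(A(j(-5)), 10))² = (√(27 - 67) + 2)² = (√(-40) + 2)² = (2*I*√10 + 2)² = (2 + 2*I*√10)²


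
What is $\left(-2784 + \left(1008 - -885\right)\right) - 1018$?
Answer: $-1909$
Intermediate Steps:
$\left(-2784 + \left(1008 - -885\right)\right) - 1018 = \left(-2784 + \left(1008 + 885\right)\right) - 1018 = \left(-2784 + 1893\right) - 1018 = -891 - 1018 = -1909$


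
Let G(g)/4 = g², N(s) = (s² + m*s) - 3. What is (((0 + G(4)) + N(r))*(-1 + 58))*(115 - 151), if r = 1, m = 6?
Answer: -139536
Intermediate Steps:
N(s) = -3 + s² + 6*s (N(s) = (s² + 6*s) - 3 = -3 + s² + 6*s)
G(g) = 4*g²
(((0 + G(4)) + N(r))*(-1 + 58))*(115 - 151) = (((0 + 4*4²) + (-3 + 1² + 6*1))*(-1 + 58))*(115 - 151) = (((0 + 4*16) + (-3 + 1 + 6))*57)*(-36) = (((0 + 64) + 4)*57)*(-36) = ((64 + 4)*57)*(-36) = (68*57)*(-36) = 3876*(-36) = -139536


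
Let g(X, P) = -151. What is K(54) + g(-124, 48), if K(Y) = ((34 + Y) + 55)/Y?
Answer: -8011/54 ≈ -148.35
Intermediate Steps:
K(Y) = (89 + Y)/Y
K(54) + g(-124, 48) = (89 + 54)/54 - 151 = (1/54)*143 - 151 = 143/54 - 151 = -8011/54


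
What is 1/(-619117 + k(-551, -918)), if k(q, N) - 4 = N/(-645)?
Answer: -215/133108989 ≈ -1.6152e-6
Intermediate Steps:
k(q, N) = 4 - N/645 (k(q, N) = 4 + N/(-645) = 4 + N*(-1/645) = 4 - N/645)
1/(-619117 + k(-551, -918)) = 1/(-619117 + (4 - 1/645*(-918))) = 1/(-619117 + (4 + 306/215)) = 1/(-619117 + 1166/215) = 1/(-133108989/215) = -215/133108989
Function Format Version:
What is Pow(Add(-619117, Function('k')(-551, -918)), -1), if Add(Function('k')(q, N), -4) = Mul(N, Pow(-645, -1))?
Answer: Rational(-215, 133108989) ≈ -1.6152e-6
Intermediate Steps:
Function('k')(q, N) = Add(4, Mul(Rational(-1, 645), N)) (Function('k')(q, N) = Add(4, Mul(N, Pow(-645, -1))) = Add(4, Mul(N, Rational(-1, 645))) = Add(4, Mul(Rational(-1, 645), N)))
Pow(Add(-619117, Function('k')(-551, -918)), -1) = Pow(Add(-619117, Add(4, Mul(Rational(-1, 645), -918))), -1) = Pow(Add(-619117, Add(4, Rational(306, 215))), -1) = Pow(Add(-619117, Rational(1166, 215)), -1) = Pow(Rational(-133108989, 215), -1) = Rational(-215, 133108989)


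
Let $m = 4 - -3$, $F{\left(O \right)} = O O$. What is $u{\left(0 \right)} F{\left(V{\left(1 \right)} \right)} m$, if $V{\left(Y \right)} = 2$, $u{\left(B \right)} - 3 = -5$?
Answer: $-56$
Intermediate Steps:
$u{\left(B \right)} = -2$ ($u{\left(B \right)} = 3 - 5 = -2$)
$F{\left(O \right)} = O^{2}$
$m = 7$ ($m = 4 + 3 = 7$)
$u{\left(0 \right)} F{\left(V{\left(1 \right)} \right)} m = - 2 \cdot 2^{2} \cdot 7 = - 2 \cdot 4 \cdot 7 = \left(-2\right) 28 = -56$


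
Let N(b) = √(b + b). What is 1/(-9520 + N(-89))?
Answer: -4760/45315289 - I*√178/90630578 ≈ -0.00010504 - 1.4721e-7*I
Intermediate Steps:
N(b) = √2*√b (N(b) = √(2*b) = √2*√b)
1/(-9520 + N(-89)) = 1/(-9520 + √2*√(-89)) = 1/(-9520 + √2*(I*√89)) = 1/(-9520 + I*√178)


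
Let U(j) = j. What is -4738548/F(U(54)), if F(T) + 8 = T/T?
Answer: 4738548/7 ≈ 6.7694e+5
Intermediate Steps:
F(T) = -7 (F(T) = -8 + T/T = -8 + 1 = -7)
-4738548/F(U(54)) = -4738548/(-7) = -4738548*(-1/7) = 4738548/7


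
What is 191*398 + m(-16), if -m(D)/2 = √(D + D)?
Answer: 76018 - 8*I*√2 ≈ 76018.0 - 11.314*I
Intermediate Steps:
m(D) = -2*√2*√D (m(D) = -2*√(D + D) = -2*√2*√D)
191*398 + m(-16) = 191*398 - 2*√2*√(-16) = 76018 - 2*√2*4*I = 76018 - 8*I*√2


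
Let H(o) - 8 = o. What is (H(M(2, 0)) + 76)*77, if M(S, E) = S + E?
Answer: 6622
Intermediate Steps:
M(S, E) = E + S
H(o) = 8 + o
(H(M(2, 0)) + 76)*77 = ((8 + (0 + 2)) + 76)*77 = ((8 + 2) + 76)*77 = (10 + 76)*77 = 86*77 = 6622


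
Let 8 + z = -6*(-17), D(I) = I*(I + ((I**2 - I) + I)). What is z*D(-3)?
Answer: -1692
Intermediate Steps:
D(I) = I*(I + I**2)
z = 94 (z = -8 - 6*(-17) = -8 + 102 = 94)
z*D(-3) = 94*((-3)**2*(1 - 3)) = 94*(9*(-2)) = 94*(-18) = -1692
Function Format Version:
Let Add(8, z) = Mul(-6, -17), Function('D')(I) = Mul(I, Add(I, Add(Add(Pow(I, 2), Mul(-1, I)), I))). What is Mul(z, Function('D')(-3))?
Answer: -1692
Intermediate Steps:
Function('D')(I) = Mul(I, Add(I, Pow(I, 2)))
z = 94 (z = Add(-8, Mul(-6, -17)) = Add(-8, 102) = 94)
Mul(z, Function('D')(-3)) = Mul(94, Mul(Pow(-3, 2), Add(1, -3))) = Mul(94, Mul(9, -2)) = Mul(94, -18) = -1692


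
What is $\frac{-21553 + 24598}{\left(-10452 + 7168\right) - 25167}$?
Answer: $- \frac{3045}{28451} \approx -0.10703$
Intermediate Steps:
$\frac{-21553 + 24598}{\left(-10452 + 7168\right) - 25167} = \frac{3045}{-3284 - 25167} = \frac{3045}{-28451} = 3045 \left(- \frac{1}{28451}\right) = - \frac{3045}{28451}$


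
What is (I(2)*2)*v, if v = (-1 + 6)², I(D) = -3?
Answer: -150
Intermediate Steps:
v = 25 (v = 5² = 25)
(I(2)*2)*v = -3*2*25 = -6*25 = -150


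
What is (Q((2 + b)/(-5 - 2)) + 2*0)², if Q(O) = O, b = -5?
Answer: 9/49 ≈ 0.18367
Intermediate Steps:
(Q((2 + b)/(-5 - 2)) + 2*0)² = ((2 - 5)/(-5 - 2) + 2*0)² = (-3/(-7) + 0)² = (-3*(-⅐) + 0)² = (3/7 + 0)² = (3/7)² = 9/49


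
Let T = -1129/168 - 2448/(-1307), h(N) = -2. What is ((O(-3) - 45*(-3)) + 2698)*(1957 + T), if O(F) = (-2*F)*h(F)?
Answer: 172744294879/31368 ≈ 5.5070e+6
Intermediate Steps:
O(F) = 4*F (O(F) = -2*F*(-2) = 4*F)
T = -1064339/219576 (T = -1129*1/168 - 2448*(-1/1307) = -1129/168 + 2448/1307 = -1064339/219576 ≈ -4.8472)
((O(-3) - 45*(-3)) + 2698)*(1957 + T) = ((4*(-3) - 45*(-3)) + 2698)*(1957 - 1064339/219576) = ((-12 - 1*(-135)) + 2698)*(428645893/219576) = ((-12 + 135) + 2698)*(428645893/219576) = (123 + 2698)*(428645893/219576) = 2821*(428645893/219576) = 172744294879/31368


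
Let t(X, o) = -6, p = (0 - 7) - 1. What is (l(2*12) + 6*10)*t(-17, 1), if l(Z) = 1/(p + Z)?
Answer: -2883/8 ≈ -360.38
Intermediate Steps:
p = -8 (p = -7 - 1 = -8)
l(Z) = 1/(-8 + Z)
(l(2*12) + 6*10)*t(-17, 1) = (1/(-8 + 2*12) + 6*10)*(-6) = (1/(-8 + 24) + 60)*(-6) = (1/16 + 60)*(-6) = (961/16)*(-6) = -2883/8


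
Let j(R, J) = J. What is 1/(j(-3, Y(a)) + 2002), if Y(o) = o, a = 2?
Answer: 1/2004 ≈ 0.00049900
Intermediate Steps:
1/(j(-3, Y(a)) + 2002) = 1/(2 + 2002) = 1/2004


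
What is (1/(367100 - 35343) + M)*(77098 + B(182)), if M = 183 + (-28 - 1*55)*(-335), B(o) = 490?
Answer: 720421254980196/331757 ≈ 2.1715e+9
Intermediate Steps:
M = 27988 (M = 183 + (-28 - 55)*(-335) = 183 - 83*(-335) = 183 + 27805 = 27988)
(1/(367100 - 35343) + M)*(77098 + B(182)) = (1/(367100 - 35343) + 27988)*(77098 + 490) = (1/331757 + 27988)*77588 = (9285214917/331757)*77588 = 720421254980196/331757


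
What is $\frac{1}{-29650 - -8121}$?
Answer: $- \frac{1}{21529} \approx -4.6449 \cdot 10^{-5}$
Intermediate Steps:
$\frac{1}{-29650 - -8121} = \frac{1}{-29650 + 8121} = \frac{1}{-21529} = - \frac{1}{21529}$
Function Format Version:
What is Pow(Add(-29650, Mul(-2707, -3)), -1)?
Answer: Rational(-1, 21529) ≈ -4.6449e-5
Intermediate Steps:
Pow(Add(-29650, Mul(-2707, -3)), -1) = Pow(Add(-29650, 8121), -1) = Pow(-21529, -1) = Rational(-1, 21529)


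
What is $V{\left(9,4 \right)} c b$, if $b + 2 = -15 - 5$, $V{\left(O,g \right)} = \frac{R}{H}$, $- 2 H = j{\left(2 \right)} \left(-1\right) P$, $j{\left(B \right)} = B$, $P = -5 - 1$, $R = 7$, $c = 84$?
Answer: $2156$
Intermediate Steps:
$P = -6$ ($P = -5 - 1 = -6$)
$H = -6$ ($H = - \frac{2 \left(-1\right) \left(-6\right)}{2} = - \frac{\left(-2\right) \left(-6\right)}{2} = \left(- \frac{1}{2}\right) 12 = -6$)
$V{\left(O,g \right)} = - \frac{7}{6}$ ($V{\left(O,g \right)} = \frac{7}{-6} = 7 \left(- \frac{1}{6}\right) = - \frac{7}{6}$)
$b = -22$ ($b = -2 - 20 = -22$)
$V{\left(9,4 \right)} c b = \left(- \frac{7}{6}\right) 84 \left(-22\right) = \left(-98\right) \left(-22\right) = 2156$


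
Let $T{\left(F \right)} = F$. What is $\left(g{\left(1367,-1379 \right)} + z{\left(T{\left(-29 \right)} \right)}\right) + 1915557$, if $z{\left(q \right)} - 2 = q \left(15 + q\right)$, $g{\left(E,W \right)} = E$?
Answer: $1917332$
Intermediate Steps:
$z{\left(q \right)} = 2 + q \left(15 + q\right)$
$\left(g{\left(1367,-1379 \right)} + z{\left(T{\left(-29 \right)} \right)}\right) + 1915557 = \left(1367 + \left(2 + \left(-29\right)^{2} + 15 \left(-29\right)\right)\right) + 1915557 = \left(1367 + \left(2 + 841 - 435\right)\right) + 1915557 = \left(1367 + 408\right) + 1915557 = 1775 + 1915557 = 1917332$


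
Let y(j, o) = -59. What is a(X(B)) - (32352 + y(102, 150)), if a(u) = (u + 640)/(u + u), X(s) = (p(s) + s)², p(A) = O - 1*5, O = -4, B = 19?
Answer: -322893/10 ≈ -32289.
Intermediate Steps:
p(A) = -9 (p(A) = -4 - 1*5 = -4 - 5 = -9)
X(s) = (-9 + s)²
a(u) = (640 + u)/(2*u) (a(u) = (640 + u)/((2*u)) = (640 + u)*(1/(2*u)) = (640 + u)/(2*u))
a(X(B)) - (32352 + y(102, 150)) = (640 + (-9 + 19)²)/(2*((-9 + 19)²)) - (32352 - 59) = (640 + 10²)/(2*(10²)) - 1*32293 = (½)*(640 + 100)/100 - 32293 = (½)*(1/100)*740 - 32293 = 37/10 - 32293 = -322893/10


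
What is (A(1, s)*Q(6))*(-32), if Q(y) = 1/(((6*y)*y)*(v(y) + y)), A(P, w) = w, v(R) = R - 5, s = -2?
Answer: 8/189 ≈ 0.042328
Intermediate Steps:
v(R) = -5 + R
Q(y) = 1/(6*y²*(-5 + 2*y)) (Q(y) = 1/(((6*y)*y)*((-5 + y) + y)) = 1/((6*y²)*(-5 + 2*y)) = 1/(6*y²*(-5 + 2*y)))
(A(1, s)*Q(6))*(-32) = -1/(3*6²*(-5 + 2*6))*(-32) = -1/(3*36*(-5 + 12))*(-32) = -1/(3*36*7)*(-32) = -2*1/1512*(-32) = -1/756*(-32) = 8/189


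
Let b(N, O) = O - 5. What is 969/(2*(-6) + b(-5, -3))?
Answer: -969/20 ≈ -48.450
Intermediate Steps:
b(N, O) = -5 + O
969/(2*(-6) + b(-5, -3)) = 969/(2*(-6) + (-5 - 3)) = 969/(-12 - 8) = 969/(-20) = 969*(-1/20) = -969/20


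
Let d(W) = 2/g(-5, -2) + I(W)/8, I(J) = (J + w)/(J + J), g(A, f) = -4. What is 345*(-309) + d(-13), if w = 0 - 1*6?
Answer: -22173925/208 ≈ -1.0661e+5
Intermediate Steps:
w = -6 (w = 0 - 6 = -6)
I(J) = (-6 + J)/(2*J) (I(J) = (J - 6)/(J + J) = (-6 + J)/((2*J)) = (-6 + J)*(1/(2*J)) = (-6 + J)/(2*J))
d(W) = -1/2 + (-6 + W)/(16*W) (d(W) = 2/(-4) + ((-6 + W)/(2*W))/8 = 2*(-1/4) + ((-6 + W)/(2*W))*(1/8) = -1/2 + (-6 + W)/(16*W))
345*(-309) + d(-13) = 345*(-309) + (1/16)*(-6 - 7*(-13))/(-13) = -106605 + (1/16)*(-1/13)*(-6 + 91) = -106605 + (1/16)*(-1/13)*85 = -106605 - 85/208 = -22173925/208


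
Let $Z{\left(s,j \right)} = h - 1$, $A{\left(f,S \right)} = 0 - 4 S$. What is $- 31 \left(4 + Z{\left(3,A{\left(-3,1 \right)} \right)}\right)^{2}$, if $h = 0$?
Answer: $-279$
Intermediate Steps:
$A{\left(f,S \right)} = - 4 S$
$Z{\left(s,j \right)} = -1$ ($Z{\left(s,j \right)} = 0 - 1 = -1$)
$- 31 \left(4 + Z{\left(3,A{\left(-3,1 \right)} \right)}\right)^{2} = - 31 \left(4 - 1\right)^{2} = - 31 \cdot 3^{2} = \left(-31\right) 9 = -279$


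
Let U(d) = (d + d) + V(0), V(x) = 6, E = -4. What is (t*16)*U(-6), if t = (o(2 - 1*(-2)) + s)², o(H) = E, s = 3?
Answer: -96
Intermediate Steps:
o(H) = -4
t = 1 (t = (-4 + 3)² = (-1)² = 1)
U(d) = 6 + 2*d (U(d) = (d + d) + 6 = 2*d + 6 = 6 + 2*d)
(t*16)*U(-6) = (1*16)*(6 + 2*(-6)) = 16*(6 - 12) = 16*(-6) = -96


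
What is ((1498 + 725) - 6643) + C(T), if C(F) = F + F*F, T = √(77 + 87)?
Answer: -4256 + 2*√41 ≈ -4243.2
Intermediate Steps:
T = 2*√41 (T = √164 = 2*√41 ≈ 12.806)
C(F) = F + F²
((1498 + 725) - 6643) + C(T) = ((1498 + 725) - 6643) + (2*√41)*(1 + 2*√41) = (2223 - 6643) + 2*√41*(1 + 2*√41) = -4420 + 2*√41*(1 + 2*√41)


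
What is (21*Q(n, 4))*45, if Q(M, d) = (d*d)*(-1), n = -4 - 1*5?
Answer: -15120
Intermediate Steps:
n = -9 (n = -4 - 5 = -9)
Q(M, d) = -d² (Q(M, d) = d²*(-1) = -d²)
(21*Q(n, 4))*45 = (21*(-1*4²))*45 = (21*(-1*16))*45 = (21*(-16))*45 = -336*45 = -15120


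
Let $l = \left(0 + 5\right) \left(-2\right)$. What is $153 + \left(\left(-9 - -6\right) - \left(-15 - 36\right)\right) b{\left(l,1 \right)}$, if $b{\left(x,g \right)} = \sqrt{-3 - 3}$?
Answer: $153 + 48 i \sqrt{6} \approx 153.0 + 117.58 i$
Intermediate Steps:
$l = -10$ ($l = 5 \left(-2\right) = -10$)
$b{\left(x,g \right)} = i \sqrt{6}$ ($b{\left(x,g \right)} = \sqrt{-6} = i \sqrt{6}$)
$153 + \left(\left(-9 - -6\right) - \left(-15 - 36\right)\right) b{\left(l,1 \right)} = 153 + \left(\left(-9 - -6\right) - \left(-15 - 36\right)\right) i \sqrt{6} = 153 + \left(\left(-9 + 6\right) - -51\right) i \sqrt{6} = 153 + \left(-3 + 51\right) i \sqrt{6} = 153 + 48 i \sqrt{6}$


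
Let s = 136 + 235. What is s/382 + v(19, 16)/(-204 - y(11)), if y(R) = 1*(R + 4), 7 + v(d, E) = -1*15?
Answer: 89653/83658 ≈ 1.0717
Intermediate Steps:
v(d, E) = -22 (v(d, E) = -7 - 1*15 = -7 - 15 = -22)
y(R) = 4 + R (y(R) = 1*(4 + R) = 4 + R)
s = 371
s/382 + v(19, 16)/(-204 - y(11)) = 371/382 - 22/(-204 - (4 + 11)) = 371*(1/382) - 22/(-204 - 1*15) = 371/382 - 22/(-204 - 15) = 371/382 - 22/(-219) = 371/382 - 22*(-1/219) = 371/382 + 22/219 = 89653/83658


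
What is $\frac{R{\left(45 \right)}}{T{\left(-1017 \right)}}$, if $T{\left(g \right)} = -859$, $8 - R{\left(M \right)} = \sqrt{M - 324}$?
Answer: $- \frac{8}{859} + \frac{3 i \sqrt{31}}{859} \approx -0.0093132 + 0.019445 i$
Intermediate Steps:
$R{\left(M \right)} = 8 - \sqrt{-324 + M}$ ($R{\left(M \right)} = 8 - \sqrt{M - 324} = 8 - \sqrt{-324 + M}$)
$\frac{R{\left(45 \right)}}{T{\left(-1017 \right)}} = \frac{8 - \sqrt{-324 + 45}}{-859} = \left(8 - \sqrt{-279}\right) \left(- \frac{1}{859}\right) = \left(8 - 3 i \sqrt{31}\right) \left(- \frac{1}{859}\right) = - \frac{8}{859} + \frac{3 i \sqrt{31}}{859}$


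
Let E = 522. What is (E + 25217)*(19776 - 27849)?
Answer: -207790947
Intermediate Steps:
(E + 25217)*(19776 - 27849) = (522 + 25217)*(19776 - 27849) = 25739*(-8073) = -207790947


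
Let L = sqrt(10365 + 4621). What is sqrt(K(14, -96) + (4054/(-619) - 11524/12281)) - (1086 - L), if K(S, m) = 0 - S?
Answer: -1086 + sqrt(14986) + 2*I*sqrt(310439767185941)/7601939 ≈ -963.58 + 4.6355*I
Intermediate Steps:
L = sqrt(14986) ≈ 122.42
K(S, m) = -S
sqrt(K(14, -96) + (4054/(-619) - 11524/12281)) - (1086 - L) = sqrt(-1*14 + (4054/(-619) - 11524/12281)) - (1086 - sqrt(14986)) = sqrt(-14 + (4054*(-1/619) - 11524*1/12281)) + (-1086 + sqrt(14986)) = sqrt(-14 + (-4054/619 - 11524/12281)) + (-1086 + sqrt(14986)) = sqrt(-14 - 56920530/7601939) + (-1086 + sqrt(14986)) = sqrt(-163347676/7601939) + (-1086 + sqrt(14986)) = 2*I*sqrt(310439767185941)/7601939 + (-1086 + sqrt(14986)) = -1086 + sqrt(14986) + 2*I*sqrt(310439767185941)/7601939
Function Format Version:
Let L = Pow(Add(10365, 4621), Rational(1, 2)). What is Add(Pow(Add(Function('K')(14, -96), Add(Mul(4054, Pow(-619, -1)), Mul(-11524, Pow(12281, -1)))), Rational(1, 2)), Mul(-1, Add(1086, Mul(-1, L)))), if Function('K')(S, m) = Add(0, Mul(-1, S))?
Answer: Add(-1086, Pow(14986, Rational(1, 2)), Mul(Rational(2, 7601939), I, Pow(310439767185941, Rational(1, 2)))) ≈ Add(-963.58, Mul(4.6355, I))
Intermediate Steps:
L = Pow(14986, Rational(1, 2)) ≈ 122.42
Function('K')(S, m) = Mul(-1, S)
Add(Pow(Add(Function('K')(14, -96), Add(Mul(4054, Pow(-619, -1)), Mul(-11524, Pow(12281, -1)))), Rational(1, 2)), Mul(-1, Add(1086, Mul(-1, L)))) = Add(Pow(Add(Mul(-1, 14), Add(Mul(4054, Pow(-619, -1)), Mul(-11524, Pow(12281, -1)))), Rational(1, 2)), Mul(-1, Add(1086, Mul(-1, Pow(14986, Rational(1, 2)))))) = Add(Pow(Add(-14, Add(Mul(4054, Rational(-1, 619)), Mul(-11524, Rational(1, 12281)))), Rational(1, 2)), Add(-1086, Pow(14986, Rational(1, 2)))) = Add(Pow(Add(-14, Add(Rational(-4054, 619), Rational(-11524, 12281))), Rational(1, 2)), Add(-1086, Pow(14986, Rational(1, 2)))) = Add(Pow(Add(-14, Rational(-56920530, 7601939)), Rational(1, 2)), Add(-1086, Pow(14986, Rational(1, 2)))) = Add(Pow(Rational(-163347676, 7601939), Rational(1, 2)), Add(-1086, Pow(14986, Rational(1, 2)))) = Add(Mul(Rational(2, 7601939), I, Pow(310439767185941, Rational(1, 2))), Add(-1086, Pow(14986, Rational(1, 2)))) = Add(-1086, Pow(14986, Rational(1, 2)), Mul(Rational(2, 7601939), I, Pow(310439767185941, Rational(1, 2))))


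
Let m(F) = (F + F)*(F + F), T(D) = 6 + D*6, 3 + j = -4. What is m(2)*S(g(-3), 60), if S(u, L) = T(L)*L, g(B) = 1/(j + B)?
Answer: 351360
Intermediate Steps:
j = -7 (j = -3 - 4 = -7)
T(D) = 6 + 6*D
g(B) = 1/(-7 + B)
S(u, L) = L*(6 + 6*L) (S(u, L) = (6 + 6*L)*L = L*(6 + 6*L))
m(F) = 4*F² (m(F) = (2*F)*(2*F) = 4*F²)
m(2)*S(g(-3), 60) = (4*2²)*(6*60*(1 + 60)) = (4*4)*(6*60*61) = 16*21960 = 351360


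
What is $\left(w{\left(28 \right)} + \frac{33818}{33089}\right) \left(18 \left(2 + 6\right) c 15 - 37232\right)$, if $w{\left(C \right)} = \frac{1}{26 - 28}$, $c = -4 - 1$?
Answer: $- \frac{829680752}{33089} \approx -25074.0$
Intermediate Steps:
$c = -5$ ($c = -4 - 1 = -5$)
$w{\left(C \right)} = - \frac{1}{2}$ ($w{\left(C \right)} = \frac{1}{-2} = - \frac{1}{2}$)
$\left(w{\left(28 \right)} + \frac{33818}{33089}\right) \left(18 \left(2 + 6\right) c 15 - 37232\right) = \left(- \frac{1}{2} + \frac{33818}{33089}\right) \left(18 \left(2 + 6\right) \left(-5\right) 15 - 37232\right) = \left(- \frac{1}{2} + 33818 \cdot \frac{1}{33089}\right) \left(18 \cdot 8 \left(-5\right) 15 - 37232\right) = \left(- \frac{1}{2} + \frac{33818}{33089}\right) \left(18 \left(-40\right) 15 - 37232\right) = \frac{34547 \left(\left(-720\right) 15 - 37232\right)}{66178} = \frac{34547 \left(-10800 - 37232\right)}{66178} = \frac{34547}{66178} \left(-48032\right) = - \frac{829680752}{33089}$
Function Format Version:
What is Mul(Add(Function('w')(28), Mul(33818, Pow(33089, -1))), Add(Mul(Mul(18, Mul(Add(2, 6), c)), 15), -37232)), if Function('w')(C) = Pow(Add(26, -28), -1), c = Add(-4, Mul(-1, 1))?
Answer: Rational(-829680752, 33089) ≈ -25074.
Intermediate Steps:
c = -5 (c = Add(-4, -1) = -5)
Function('w')(C) = Rational(-1, 2) (Function('w')(C) = Pow(-2, -1) = Rational(-1, 2))
Mul(Add(Function('w')(28), Mul(33818, Pow(33089, -1))), Add(Mul(Mul(18, Mul(Add(2, 6), c)), 15), -37232)) = Mul(Add(Rational(-1, 2), Mul(33818, Pow(33089, -1))), Add(Mul(Mul(18, Mul(Add(2, 6), -5)), 15), -37232)) = Mul(Add(Rational(-1, 2), Mul(33818, Rational(1, 33089))), Add(Mul(Mul(18, Mul(8, -5)), 15), -37232)) = Mul(Add(Rational(-1, 2), Rational(33818, 33089)), Add(Mul(Mul(18, -40), 15), -37232)) = Mul(Rational(34547, 66178), Add(Mul(-720, 15), -37232)) = Mul(Rational(34547, 66178), Add(-10800, -37232)) = Mul(Rational(34547, 66178), -48032) = Rational(-829680752, 33089)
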